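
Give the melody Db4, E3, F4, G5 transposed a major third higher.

Db4 → F4
E3 → G#3
F4 → A4
G5 → B5

F4 G#3 A4 B5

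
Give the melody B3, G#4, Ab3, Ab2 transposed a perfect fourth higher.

E4 C#5 Db4 Db3

B3 up a perfect fourth is E4.
G#4 up a perfect fourth is C#5.
Ab3: a fourth up reaches D, and 5 semitones makes it Db4.
Ab2: a fourth up reaches D, and 5 semitones makes it Db3.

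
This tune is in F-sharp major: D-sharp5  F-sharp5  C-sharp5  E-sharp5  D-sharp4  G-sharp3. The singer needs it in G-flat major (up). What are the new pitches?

Eb5 Gb5 Db5 F5 Eb4 Ab3

F-sharp major to G-flat major up is a diminished second, so every note moves up by that interval.
D#5 gives Eb5
F#5 gives Gb5
C#5 gives Db5
E#5 gives F5
D#4 gives Eb4
G#3 gives Ab3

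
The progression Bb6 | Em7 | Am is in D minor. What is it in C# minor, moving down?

A6 D#m7 G#m

D minor down to C# minor is a minor second; each chord root moves by that interval while the quality stays the same.
Bb6: root Bb down a minor second → A, giving A6.
Em7: root E down a minor second → D#, giving D#m7.
Am: root A down a minor second → G#, giving G#m.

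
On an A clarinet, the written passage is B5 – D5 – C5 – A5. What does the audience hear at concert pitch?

Written C4 on the A clarinet sounds as A3, a minor third lower; apply that shift to every note.
B5 → G#5
D5 → B4
C5 → A4
A5 → F#5

G#5 B4 A4 F#5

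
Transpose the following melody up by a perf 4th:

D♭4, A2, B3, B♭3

Db4 becomes Gb4
A2 becomes D3
B3 becomes E4
Bb3 becomes Eb4

Gb4 D3 E4 Eb4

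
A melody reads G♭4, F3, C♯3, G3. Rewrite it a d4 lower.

D4 C#3 G##2 D#3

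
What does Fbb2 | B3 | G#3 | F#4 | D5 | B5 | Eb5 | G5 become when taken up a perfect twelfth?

Cbb4 F#5 D#5 C#6 A6 F#7 Bb6 D7

A perfect twelfth up from Fbb2 gives Cbb4.
B3: a twelfth up reaches F, and 19 semitones makes it F#5.
A perfect twelfth up from G#3 gives D#5.
F#4: a twelfth up reaches C, and 19 semitones makes it C#6.
A perfect twelfth up from D5 gives A6.
A perfect twelfth up from B5 gives F#7.
Eb5: a twelfth up reaches B, and 19 semitones makes it Bb6.
G5: a twelfth up reaches D, and 19 semitones makes it D7.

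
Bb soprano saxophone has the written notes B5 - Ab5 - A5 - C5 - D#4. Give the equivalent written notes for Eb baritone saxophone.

F#7 Eb7 E7 G6 A#5

First find concert pitch: the Bb soprano saxophone sounds a major second below written, so B5 Ab5 A5 C5 D#4 sounds A5 Gb5 G5 Bb4 C#4.
Then write for Eb baritone saxophone: it sounds a major thirteenth below written, so the part must be a major thirteenth above concert.
A5 → F#7
Gb5 → Eb7
G5 → E7
Bb4 → G6
C#4 → A#5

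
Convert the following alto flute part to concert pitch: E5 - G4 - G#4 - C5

B4 D4 D#4 G4

The alto flute sounds a perfect fourth below written, so transpose each written note down a perfect fourth.
E5 becomes B4
G4 becomes D4
G#4 becomes D#4
C5 becomes G4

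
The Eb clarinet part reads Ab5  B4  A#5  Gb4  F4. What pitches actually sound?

Cb6 D5 C#6 Bbb4 Ab4

Written C4 on the Eb clarinet sounds as Eb4, a minor third higher; apply that shift to every note.
Ab5 gives Cb6
B4 gives D5
A#5 gives C#6
Gb4 gives Bbb4
F4 gives Ab4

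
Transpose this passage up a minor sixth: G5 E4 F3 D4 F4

Eb6 C5 Db4 Bb4 Db5

A minor sixth up from G5 gives Eb6.
A minor sixth up from E4 gives C5.
F3 up a minor sixth is Db4.
A minor sixth up from D4 gives Bb4.
A minor sixth up from F4 gives Db5.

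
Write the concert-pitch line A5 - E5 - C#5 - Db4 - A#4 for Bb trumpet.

B5 F#5 D#5 Eb4 B#4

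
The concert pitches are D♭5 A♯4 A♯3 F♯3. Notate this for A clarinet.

The A clarinet sounds a minor third below written, so the written part must be a minor third above concert — transpose each note up.
Db5 gives Fb5
A#4 gives C#5
A#3 gives C#4
F#3 gives A3

Fb5 C#5 C#4 A3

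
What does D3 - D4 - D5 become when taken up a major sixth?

A major sixth up from D3 gives B3.
D4: a sixth up reaches B, and 9 semitones makes it B4.
D5: a sixth up reaches B, and 9 semitones makes it B5.

B3 B4 B5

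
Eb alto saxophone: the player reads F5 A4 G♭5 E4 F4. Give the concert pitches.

Written C4 on the Eb alto saxophone sounds as Eb3, a major sixth lower; apply that shift to every note.
F5 gives Ab4
A4 gives C4
Gb5 gives Bbb4
E4 gives G3
F4 gives Ab3

Ab4 C4 Bbb4 G3 Ab3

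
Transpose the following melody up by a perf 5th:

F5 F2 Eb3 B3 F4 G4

F5 -> C6
F2 -> C3
Eb3 -> Bb3
B3 -> F#4
F4 -> C5
G4 -> D5

C6 C3 Bb3 F#4 C5 D5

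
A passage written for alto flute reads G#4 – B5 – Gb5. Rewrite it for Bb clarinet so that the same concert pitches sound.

E#4 G#5 Eb5

First find concert pitch: the alto flute sounds a perfect fourth below written, so G#4 B5 Gb5 sounds D#4 F#5 Db5.
Then write for Bb clarinet: it sounds a major second below written, so the part must be a major second above concert.
D#4 → E#4
F#5 → G#5
Db5 → Eb5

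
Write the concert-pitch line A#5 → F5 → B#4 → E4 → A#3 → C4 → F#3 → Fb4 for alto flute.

Written C4 sounds as G3 on the alto flute, so concert pitches are written a perfect fourth up.
A#5 becomes D#6
F5 becomes Bb5
B#4 becomes E#5
E4 becomes A4
A#3 becomes D#4
C4 becomes F4
F#3 becomes B3
Fb4 becomes Bbb4

D#6 Bb5 E#5 A4 D#4 F4 B3 Bbb4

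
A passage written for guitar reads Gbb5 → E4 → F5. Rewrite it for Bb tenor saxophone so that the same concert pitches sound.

Abb5 F#4 G5

First find concert pitch: the guitar sounds a perfect octave below written, so Gbb5 E4 F5 sounds Gbb4 E3 F4.
Then write for Bb tenor saxophone: it sounds a major ninth below written, so the part must be a major ninth above concert.
Gbb4 → Abb5
E3 → F#4
F4 → G5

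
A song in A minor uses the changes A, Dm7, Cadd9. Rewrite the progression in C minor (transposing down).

C Fm7 Ebadd9

A minor down to C minor is a major sixth; each chord root moves by that interval while the quality stays the same.
A: root A down a major sixth → C, giving C.
Dm7: root D down a major sixth → F, giving Fm7.
Cadd9: root C down a major sixth → Eb, giving Ebadd9.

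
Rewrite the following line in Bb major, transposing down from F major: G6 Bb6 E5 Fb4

From F down to Bb is a perfect fifth; apply that to each pitch.
G6 gives C6
Bb6 gives Eb6
E5 gives A4
Fb4 gives Bbb3

C6 Eb6 A4 Bbb3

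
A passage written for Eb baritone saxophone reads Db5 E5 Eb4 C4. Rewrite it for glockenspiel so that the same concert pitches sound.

Fb1 G1 Gb0 Eb0

First find concert pitch: the Eb baritone saxophone sounds a major thirteenth below written, so Db5 E5 Eb4 C4 sounds Fb3 G3 Gb2 Eb2.
Then write for glockenspiel: it sounds a perfect fifteenth above written, so the part must be a perfect fifteenth below concert.
Fb3 → Fb1
G3 → G1
Gb2 → Gb0
Eb2 → Eb0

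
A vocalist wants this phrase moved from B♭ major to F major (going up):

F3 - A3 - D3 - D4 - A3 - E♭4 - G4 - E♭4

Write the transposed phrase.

C4 E4 A3 A4 E4 Bb4 D5 Bb4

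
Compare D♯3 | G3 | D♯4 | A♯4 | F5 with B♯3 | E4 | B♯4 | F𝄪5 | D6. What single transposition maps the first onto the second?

up a major sixth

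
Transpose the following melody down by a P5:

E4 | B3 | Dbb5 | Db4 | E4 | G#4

E4 down a perfect fifth is A3.
B3: a fifth down reaches E, and 7 semitones makes it E3.
Dbb5: a fifth down reaches G, and 7 semitones makes it Gbb4.
A perfect fifth down from Db4 gives Gb3.
A perfect fifth down from E4 gives A3.
A perfect fifth down from G#4 gives C#4.

A3 E3 Gbb4 Gb3 A3 C#4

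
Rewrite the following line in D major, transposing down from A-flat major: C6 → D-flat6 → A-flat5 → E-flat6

From A-flat down to D is a diminished fifth; apply that to each pitch.
C6 -> F#5
Db6 -> G5
Ab5 -> D5
Eb6 -> A5

F#5 G5 D5 A5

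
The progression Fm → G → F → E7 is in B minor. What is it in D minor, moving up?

B minor up to D minor is a minor third; each chord root moves by that interval while the quality stays the same.
Fm: root F up a minor third → Ab, giving Abm.
G: root G up a minor third → Bb, giving Bb.
F: root F up a minor third → Ab, giving Ab.
E7: root E up a minor third → G, giving G7.

Abm Bb Ab G7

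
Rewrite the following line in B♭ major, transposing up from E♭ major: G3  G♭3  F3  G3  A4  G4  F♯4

From E♭ up to B♭ is a perfect fifth; apply that to each pitch.
G3 gives D4
Gb3 gives Db4
F3 gives C4
G3 gives D4
A4 gives E5
G4 gives D5
F#4 gives C#5

D4 Db4 C4 D4 E5 D5 C#5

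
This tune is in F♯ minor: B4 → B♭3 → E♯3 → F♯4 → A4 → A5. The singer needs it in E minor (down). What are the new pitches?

From F♯ down to E is a major second; apply that to each pitch.
B4 gives A4
Bb3 gives Ab3
E#3 gives D#3
F#4 gives E4
A4 gives G4
A5 gives G5

A4 Ab3 D#3 E4 G4 G5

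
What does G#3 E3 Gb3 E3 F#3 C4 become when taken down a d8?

G##2 E#2 G2 E#2 F##2 C#3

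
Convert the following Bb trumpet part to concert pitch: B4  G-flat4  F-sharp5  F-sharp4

The Bb trumpet sounds a major second below written, so transpose each written note down a major second.
B4 → A4
Gb4 → Fb4
F#5 → E5
F#4 → E4

A4 Fb4 E5 E4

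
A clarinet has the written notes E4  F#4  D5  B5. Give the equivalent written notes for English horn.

First find concert pitch: the A clarinet sounds a minor third below written, so E4 F#4 D5 B5 sounds C#4 D#4 B4 G#5.
Then write for English horn: it sounds a perfect fifth below written, so the part must be a perfect fifth above concert.
C#4 → G#4
D#4 → A#4
B4 → F#5
G#5 → D#6

G#4 A#4 F#5 D#6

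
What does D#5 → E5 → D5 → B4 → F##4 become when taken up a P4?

G#5 A5 G5 E5 B#4

D#5 up a perfect fourth is G#5.
E5 up a perfect fourth is A5.
A perfect fourth up from D5 gives G5.
B4 up a perfect fourth is E5.
F##4: a fourth up reaches B, and 5 semitones makes it B#4.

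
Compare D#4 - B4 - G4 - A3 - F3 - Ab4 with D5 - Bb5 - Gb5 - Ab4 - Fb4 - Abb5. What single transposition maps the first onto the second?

up a diminished octave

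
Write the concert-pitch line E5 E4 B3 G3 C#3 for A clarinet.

Written C4 sounds as A3 on the A clarinet, so concert pitches are written a minor third up.
E5 to G5
E4 to G4
B3 to D4
G3 to Bb3
C#3 to E3

G5 G4 D4 Bb3 E3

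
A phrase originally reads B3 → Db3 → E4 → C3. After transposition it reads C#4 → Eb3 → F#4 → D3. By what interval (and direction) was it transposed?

up a major second

Take the first pair: B3 → C#4. B to C spans 2 letter names, so the interval is some kind of second.
B3 to C#4 is 2 semitones, which makes it a major second; the second version is higher, so the direction is up.
Checking another pair — C3 → D3 — gives the same interval.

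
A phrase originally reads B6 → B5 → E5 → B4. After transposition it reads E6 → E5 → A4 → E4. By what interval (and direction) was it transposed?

down a perfect fifth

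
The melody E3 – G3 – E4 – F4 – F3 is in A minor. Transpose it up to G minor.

D4 F4 D5 Eb5 Eb4

A minor to G minor up is a minor seventh, so every note moves up by that interval.
E3 → D4
G3 → F4
E4 → D5
F4 → Eb5
F3 → Eb4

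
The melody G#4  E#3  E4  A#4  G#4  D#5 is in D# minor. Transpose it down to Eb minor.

Ab3 F2 Fb3 Bb3 Ab3 Eb4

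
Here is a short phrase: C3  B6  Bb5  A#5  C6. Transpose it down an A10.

Abb1 Gb5 Gbb4 F4 Abb4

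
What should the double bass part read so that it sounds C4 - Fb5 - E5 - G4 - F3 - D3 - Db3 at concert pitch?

C5 Fb6 E6 G5 F4 D4 Db4

The double bass sounds a perfect octave below written, so the written part must be a perfect octave above concert — transpose each note up.
C4 → C5
Fb5 → Fb6
E5 → E6
G4 → G5
F3 → F4
D3 → D4
Db3 → Db4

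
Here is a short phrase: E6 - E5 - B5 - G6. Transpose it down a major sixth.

G5 G4 D5 Bb5

E6 -> G5
E5 -> G4
B5 -> D5
G6 -> Bb5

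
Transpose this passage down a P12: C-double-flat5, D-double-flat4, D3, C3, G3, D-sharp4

Cbb5: a twelfth down reaches F, and 19 semitones makes it Fbb3.
Dbb4: a twelfth down reaches G, and 19 semitones makes it Gbb2.
D3 down a perfect twelfth is G1.
C3 down a perfect twelfth is F1.
A perfect twelfth down from G3 gives C2.
A perfect twelfth down from D#4 gives G#2.

Fbb3 Gbb2 G1 F1 C2 G#2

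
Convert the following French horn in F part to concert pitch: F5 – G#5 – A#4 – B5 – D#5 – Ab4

Bb4 C#5 D#4 E5 G#4 Db4

Written C4 on the French horn in F sounds as F3, a perfect fifth lower; apply that shift to every note.
F5 gives Bb4
G#5 gives C#5
A#4 gives D#4
B5 gives E5
D#5 gives G#4
Ab4 gives Db4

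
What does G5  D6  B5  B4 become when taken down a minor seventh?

A4 E5 C#5 C#4

G5 gives A4
D6 gives E5
B5 gives C#5
B4 gives C#4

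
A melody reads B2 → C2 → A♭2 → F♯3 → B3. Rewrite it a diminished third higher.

A diminished third up from B2 gives Db3.
C2: a third up reaches E, and 2 semitones makes it Ebb2.
Ab2: a third up reaches C, and 2 semitones makes it Cbb3.
F#3: a third up reaches A, and 2 semitones makes it Ab3.
B3: a third up reaches D, and 2 semitones makes it Db4.

Db3 Ebb2 Cbb3 Ab3 Db4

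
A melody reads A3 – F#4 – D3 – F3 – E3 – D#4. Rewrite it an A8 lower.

Ab2 F3 Db2 Fb2 Eb2 D3

A3 to Ab2
F#4 to F3
D3 to Db2
F3 to Fb2
E3 to Eb2
D#4 to D3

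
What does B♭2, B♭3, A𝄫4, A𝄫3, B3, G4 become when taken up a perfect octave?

Bb3 Bb4 Abb5 Abb4 B4 G5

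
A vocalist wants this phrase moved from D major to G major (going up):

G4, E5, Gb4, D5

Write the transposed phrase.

D major to G major up is a perfect fourth, so every note moves up by that interval.
G4 becomes C5
E5 becomes A5
Gb4 becomes Cb5
D5 becomes G5

C5 A5 Cb5 G5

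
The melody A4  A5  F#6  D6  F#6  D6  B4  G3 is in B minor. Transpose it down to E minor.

D4 D5 B5 G5 B5 G5 E4 C3

B minor to E minor down is a perfect fifth, so every note moves down by that interval.
A4 to D4
A5 to D5
F#6 to B5
D6 to G5
F#6 to B5
D6 to G5
B4 to E4
G3 to C3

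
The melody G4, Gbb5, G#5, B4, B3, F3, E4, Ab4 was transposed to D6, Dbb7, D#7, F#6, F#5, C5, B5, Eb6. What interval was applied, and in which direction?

up a perfect twelfth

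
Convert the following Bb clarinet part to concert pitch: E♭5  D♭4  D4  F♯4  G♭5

Db5 Cb4 C4 E4 Fb5

The Bb clarinet sounds a major second below written, so transpose each written note down a major second.
Eb5 → Db5
Db4 → Cb4
D4 → C4
F#4 → E4
Gb5 → Fb5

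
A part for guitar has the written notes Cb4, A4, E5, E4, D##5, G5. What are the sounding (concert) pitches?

Cb3 A3 E4 E3 D##4 G4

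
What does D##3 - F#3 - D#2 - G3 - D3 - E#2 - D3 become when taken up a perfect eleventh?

D##3: an eleventh up reaches G, and 17 semitones makes it G##4.
F#3 up a perfect eleventh is B4.
D#2: an eleventh up reaches G, and 17 semitones makes it G#3.
G3: an eleventh up reaches C, and 17 semitones makes it C5.
D3 up a perfect eleventh is G4.
A perfect eleventh up from E#2 gives A#3.
D3 up a perfect eleventh is G4.

G##4 B4 G#3 C5 G4 A#3 G4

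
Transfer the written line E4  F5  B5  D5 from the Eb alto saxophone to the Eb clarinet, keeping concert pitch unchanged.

E3 F4 B4 D4

First find concert pitch: the Eb alto saxophone sounds a major sixth below written, so E4 F5 B5 D5 sounds G3 Ab4 D5 F4.
Then write for Eb clarinet: it sounds a minor third above written, so the part must be a minor third below concert.
G3 → E3
Ab4 → F4
D5 → B4
F4 → D4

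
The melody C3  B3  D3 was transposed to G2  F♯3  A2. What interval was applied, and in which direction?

down a perfect fourth

From C3 to G2 is 4 letter names — a fourth of some quality.
G2 to C3 is 5 semitones, which makes it a perfect fourth; the second version is lower, so the direction is down.
Checking another pair — D3 → A2 — gives the same interval.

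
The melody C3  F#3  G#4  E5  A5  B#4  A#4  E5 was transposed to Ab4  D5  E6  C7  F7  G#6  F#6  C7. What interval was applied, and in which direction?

From C3 to Ab4 is 13 letter names — a thirteenth of some quality.
C3 to Ab4 is 20 semitones, which makes it a minor thirteenth; the second version is higher, so the direction is up.
Checking another pair — E5 → C7 — gives the same interval.

up a minor thirteenth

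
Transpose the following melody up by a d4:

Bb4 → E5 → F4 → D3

Ebb5 Ab5 Bbb4 Gb3

Bb4 -> Ebb5
E5 -> Ab5
F4 -> Bbb4
D3 -> Gb3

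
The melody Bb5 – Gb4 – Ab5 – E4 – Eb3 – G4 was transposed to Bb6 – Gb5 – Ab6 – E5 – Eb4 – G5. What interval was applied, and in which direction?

up a perfect octave

Take the first pair: Bb5 → Bb6. B to B spans 8 letter names, so the interval is some kind of octave.
Bb5 to Bb6 is 12 semitones, which makes it a perfect octave; the second version is higher, so the direction is up.
Checking another pair — G4 → G5 — gives the same interval.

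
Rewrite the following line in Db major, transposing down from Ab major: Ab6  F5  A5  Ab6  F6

Ab major to Db major down is a perfect fifth, so every note moves down by that interval.
Ab6 to Db6
F5 to Bb4
A5 to D5
Ab6 to Db6
F6 to Bb5

Db6 Bb4 D5 Db6 Bb5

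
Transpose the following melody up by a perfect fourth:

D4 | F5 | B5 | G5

D4 up a perfect fourth is G4.
F5 up a perfect fourth is Bb5.
B5 up a perfect fourth is E6.
G5: a fourth up reaches C, and 5 semitones makes it C6.

G4 Bb5 E6 C6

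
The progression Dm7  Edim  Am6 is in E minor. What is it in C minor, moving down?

E minor down to C minor is a major third; each chord root moves by that interval while the quality stays the same.
Dm7: root D down a major third → Bb, giving Bbm7.
Edim: root E down a major third → C, giving Cdim.
Am6: root A down a major third → F, giving Fm6.

Bbm7 Cdim Fm6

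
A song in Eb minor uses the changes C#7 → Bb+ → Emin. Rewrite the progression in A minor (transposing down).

F##7 E+ A#min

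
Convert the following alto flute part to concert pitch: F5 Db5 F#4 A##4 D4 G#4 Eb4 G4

Written C4 on the alto flute sounds as G3, a perfect fourth lower; apply that shift to every note.
F5 becomes C5
Db5 becomes Ab4
F#4 becomes C#4
A##4 becomes E##4
D4 becomes A3
G#4 becomes D#4
Eb4 becomes Bb3
G4 becomes D4

C5 Ab4 C#4 E##4 A3 D#4 Bb3 D4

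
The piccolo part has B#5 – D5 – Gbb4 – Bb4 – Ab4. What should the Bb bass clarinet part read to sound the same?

C##8 E7 Abb6 C7 Bb6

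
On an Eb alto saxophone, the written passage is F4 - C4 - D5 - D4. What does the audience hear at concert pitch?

Ab3 Eb3 F4 F3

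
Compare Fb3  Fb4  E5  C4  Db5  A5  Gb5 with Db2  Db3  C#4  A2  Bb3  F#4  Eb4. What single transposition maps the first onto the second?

Take the first pair: Fb3 → Db2. F to D spans 10 letter names, so the interval is some kind of tenth.
Db2 to Fb3 is 15 semitones, which makes it a minor tenth; the second version is lower, so the direction is down.
Checking another pair — Gb5 → Eb4 — gives the same interval.

down a minor tenth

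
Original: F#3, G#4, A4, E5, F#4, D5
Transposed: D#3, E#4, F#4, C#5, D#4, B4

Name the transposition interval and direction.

down a minor third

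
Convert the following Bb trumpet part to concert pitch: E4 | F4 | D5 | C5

Written C4 on the Bb trumpet sounds as Bb3, a major second lower; apply that shift to every note.
E4 -> D4
F4 -> Eb4
D5 -> C5
C5 -> Bb4

D4 Eb4 C5 Bb4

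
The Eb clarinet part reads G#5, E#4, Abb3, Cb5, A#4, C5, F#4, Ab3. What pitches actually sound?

B5 G#4 Cbb4 Ebb5 C#5 Eb5 A4 Cb4

Written C4 on the Eb clarinet sounds as Eb4, a minor third higher; apply that shift to every note.
G#5 → B5
E#4 → G#4
Abb3 → Cbb4
Cb5 → Ebb5
A#4 → C#5
C5 → Eb5
F#4 → A4
Ab3 → Cb4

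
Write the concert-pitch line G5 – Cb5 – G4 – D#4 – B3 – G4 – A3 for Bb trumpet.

A5 Db5 A4 E#4 C#4 A4 B3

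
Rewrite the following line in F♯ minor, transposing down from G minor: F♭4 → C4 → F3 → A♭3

Eb4 B3 E3 G3

From G down to F♯ is a minor second; apply that to each pitch.
Fb4 -> Eb4
C4 -> B3
F3 -> E3
Ab3 -> G3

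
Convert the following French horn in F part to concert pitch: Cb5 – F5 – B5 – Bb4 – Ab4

Written C4 on the French horn in F sounds as F3, a perfect fifth lower; apply that shift to every note.
Cb5 → Fb4
F5 → Bb4
B5 → E5
Bb4 → Eb4
Ab4 → Db4

Fb4 Bb4 E5 Eb4 Db4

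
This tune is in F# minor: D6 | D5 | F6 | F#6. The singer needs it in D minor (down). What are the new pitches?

F# minor to D minor down is a major third, so every note moves down by that interval.
D6 -> Bb5
D5 -> Bb4
F6 -> Db6
F#6 -> D6

Bb5 Bb4 Db6 D6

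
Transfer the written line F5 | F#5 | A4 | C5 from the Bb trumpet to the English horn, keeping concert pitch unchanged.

First find concert pitch: the Bb trumpet sounds a major second below written, so F5 F#5 A4 C5 sounds Eb5 E5 G4 Bb4.
Then write for English horn: it sounds a perfect fifth below written, so the part must be a perfect fifth above concert.
Eb5 → Bb5
E5 → B5
G4 → D5
Bb4 → F5

Bb5 B5 D5 F5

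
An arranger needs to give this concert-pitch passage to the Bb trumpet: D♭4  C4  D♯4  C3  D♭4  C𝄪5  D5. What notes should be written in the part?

The Bb trumpet sounds a major second below written, so the written part must be a major second above concert — transpose each note up.
Db4 gives Eb4
C4 gives D4
D#4 gives E#4
C3 gives D3
Db4 gives Eb4
C##5 gives D##5
D5 gives E5

Eb4 D4 E#4 D3 Eb4 D##5 E5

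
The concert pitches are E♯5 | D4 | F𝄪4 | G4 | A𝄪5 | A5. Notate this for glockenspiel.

E#3 D2 F##2 G2 A##3 A3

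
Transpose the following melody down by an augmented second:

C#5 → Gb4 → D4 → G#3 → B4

Bb4 Fbb4 Cb4 F3 Ab4

C#5 becomes Bb4
Gb4 becomes Fbb4
D4 becomes Cb4
G#3 becomes F3
B4 becomes Ab4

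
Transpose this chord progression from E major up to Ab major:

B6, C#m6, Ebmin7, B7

Eb6 Fm6 Abbmin7 Eb7

E major up to Ab major is a diminished fourth; each chord root moves by that interval while the quality stays the same.
B6: root B up a diminished fourth → Eb, giving Eb6.
C#m6: root C# up a diminished fourth → F, giving Fm6.
Ebmin7: root Eb up a diminished fourth → Abb, giving Abbmin7.
B7: root B up a diminished fourth → Eb, giving Eb7.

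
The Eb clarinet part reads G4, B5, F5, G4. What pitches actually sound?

Written C4 on the Eb clarinet sounds as Eb4, a minor third higher; apply that shift to every note.
G4 → Bb4
B5 → D6
F5 → Ab5
G4 → Bb4

Bb4 D6 Ab5 Bb4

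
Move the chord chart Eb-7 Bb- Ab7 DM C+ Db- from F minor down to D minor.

F minor down to D minor is a minor third; each chord root moves by that interval while the quality stays the same.
Eb-7: root Eb down a minor third → C, giving C-7.
Bb-: root Bb down a minor third → G, giving G-.
Ab7: root Ab down a minor third → F, giving F7.
DM: root D down a minor third → B, giving BM.
C+: root C down a minor third → A, giving A+.
Db-: root Db down a minor third → Bb, giving Bb-.

C-7 G- F7 BM A+ Bb-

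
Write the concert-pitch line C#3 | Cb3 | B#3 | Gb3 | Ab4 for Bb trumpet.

D#3 Db3 C##4 Ab3 Bb4

Written C4 sounds as Bb3 on the Bb trumpet, so concert pitches are written a major second up.
C#3 → D#3
Cb3 → Db3
B#3 → C##4
Gb3 → Ab3
Ab4 → Bb4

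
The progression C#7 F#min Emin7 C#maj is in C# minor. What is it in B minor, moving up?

C# minor up to B minor is a minor seventh; each chord root moves by that interval while the quality stays the same.
C#7: root C# up a minor seventh → B, giving B7.
F#min: root F# up a minor seventh → E, giving Emin.
Emin7: root E up a minor seventh → D, giving Dmin7.
C#maj: root C# up a minor seventh → B, giving Bmaj.

B7 Emin Dmin7 Bmaj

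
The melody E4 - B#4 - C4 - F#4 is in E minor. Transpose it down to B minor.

B3 F##4 G3 C#4

From E down to B is a perfect fourth; apply that to each pitch.
E4 gives B3
B#4 gives F##4
C4 gives G3
F#4 gives C#4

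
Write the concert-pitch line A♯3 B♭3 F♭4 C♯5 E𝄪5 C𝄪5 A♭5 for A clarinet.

The A clarinet sounds a minor third below written, so the written part must be a minor third above concert — transpose each note up.
A#3 -> C#4
Bb3 -> Db4
Fb4 -> Abb4
C#5 -> E5
E##5 -> G##5
C##5 -> E#5
Ab5 -> Cb6

C#4 Db4 Abb4 E5 G##5 E#5 Cb6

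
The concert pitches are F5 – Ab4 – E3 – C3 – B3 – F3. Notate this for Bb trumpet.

Written C4 sounds as Bb3 on the Bb trumpet, so concert pitches are written a major second up.
F5 gives G5
Ab4 gives Bb4
E3 gives F#3
C3 gives D3
B3 gives C#4
F3 gives G3

G5 Bb4 F#3 D3 C#4 G3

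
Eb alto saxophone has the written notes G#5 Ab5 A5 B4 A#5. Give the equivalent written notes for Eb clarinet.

G#4 Ab4 A4 B3 A#4

First find concert pitch: the Eb alto saxophone sounds a major sixth below written, so G#5 Ab5 A5 B4 A#5 sounds B4 Cb5 C5 D4 C#5.
Then write for Eb clarinet: it sounds a minor third above written, so the part must be a minor third below concert.
B4 → G#4
Cb5 → Ab4
C5 → A4
D4 → B3
C#5 → A#4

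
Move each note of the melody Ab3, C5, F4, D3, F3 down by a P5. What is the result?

Db3 F4 Bb3 G2 Bb2

Ab3 to Db3
C5 to F4
F4 to Bb3
D3 to G2
F3 to Bb2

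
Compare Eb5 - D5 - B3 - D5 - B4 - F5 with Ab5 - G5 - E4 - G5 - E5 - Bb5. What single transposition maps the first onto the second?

From Eb5 to Ab5 is 4 letter names — a fourth of some quality.
Eb5 to Ab5 is 5 semitones, which makes it a perfect fourth; the second version is higher, so the direction is up.
Checking another pair — F5 → Bb5 — gives the same interval.

up a perfect fourth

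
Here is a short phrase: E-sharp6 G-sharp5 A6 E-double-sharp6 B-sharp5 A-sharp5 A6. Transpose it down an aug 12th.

A4 C4 Db5 A#4 E4 D4 Db5

An augmented twelfth down from E#6 gives A4.
G#5 down an augmented twelfth is C4.
A6 down an augmented twelfth is Db5.
E##6: a twelfth down reaches A, and 20 semitones makes it A#4.
B#5 down an augmented twelfth is E4.
A#5: a twelfth down reaches D, and 20 semitones makes it D4.
A6 down an augmented twelfth is Db5.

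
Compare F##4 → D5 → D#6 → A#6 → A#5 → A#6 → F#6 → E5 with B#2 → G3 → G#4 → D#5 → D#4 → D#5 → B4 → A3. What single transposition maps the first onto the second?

down a perfect twelfth

From F##4 to B#2 is 12 letter names — a twelfth of some quality.
B#2 to F##4 is 19 semitones, which makes it a perfect twelfth; the second version is lower, so the direction is down.
Checking another pair — E5 → A3 — gives the same interval.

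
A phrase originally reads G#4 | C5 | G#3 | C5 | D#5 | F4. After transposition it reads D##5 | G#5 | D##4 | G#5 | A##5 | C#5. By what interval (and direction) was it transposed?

up an augmented fifth

From G#4 to D##5 is 5 letter names — a fifth of some quality.
G#4 to D##5 is 8 semitones, which makes it an augmented fifth; the second version is higher, so the direction is up.
Checking another pair — F4 → C#5 — gives the same interval.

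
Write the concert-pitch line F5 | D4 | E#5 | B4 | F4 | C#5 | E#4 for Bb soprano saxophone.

Written C4 sounds as Bb3 on the Bb soprano saxophone, so concert pitches are written a major second up.
F5 becomes G5
D4 becomes E4
E#5 becomes F##5
B4 becomes C#5
F4 becomes G4
C#5 becomes D#5
E#4 becomes F##4

G5 E4 F##5 C#5 G4 D#5 F##4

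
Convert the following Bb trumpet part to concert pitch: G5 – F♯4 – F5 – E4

F5 E4 Eb5 D4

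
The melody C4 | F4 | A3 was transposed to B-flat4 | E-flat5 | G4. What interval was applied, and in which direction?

up a minor seventh

Take the first pair: C4 → Bb4. C to B spans 7 letter names, so the interval is some kind of seventh.
C4 to Bb4 is 10 semitones, which makes it a minor seventh; the second version is higher, so the direction is up.
Checking another pair — A3 → G4 — gives the same interval.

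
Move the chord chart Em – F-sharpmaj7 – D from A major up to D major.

Am Bmaj7 G

A major up to D major is a perfect fourth; each chord root moves by that interval while the quality stays the same.
Em: root E up a perfect fourth → A, giving Am.
F-sharpmaj7: root F-sharp up a perfect fourth → B, giving Bmaj7.
D: root D up a perfect fourth → G, giving G.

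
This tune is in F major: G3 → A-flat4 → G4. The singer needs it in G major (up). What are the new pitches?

A3 Bb4 A4

From F up to G is a major second; apply that to each pitch.
G3 to A3
Ab4 to Bb4
G4 to A4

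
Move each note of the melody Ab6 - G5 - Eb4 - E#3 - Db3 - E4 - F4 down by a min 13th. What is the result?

Ab6 → C5
G5 → B3
Eb4 → G2
E#3 → G##1
Db3 → F1
E4 → G#2
F4 → A2

C5 B3 G2 G##1 F1 G#2 A2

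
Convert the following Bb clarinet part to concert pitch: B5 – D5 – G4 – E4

A5 C5 F4 D4

Written C4 on the Bb clarinet sounds as Bb3, a major second lower; apply that shift to every note.
B5 becomes A5
D5 becomes C5
G4 becomes F4
E4 becomes D4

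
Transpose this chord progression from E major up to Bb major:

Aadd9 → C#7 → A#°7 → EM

E major up to Bb major is a diminished fifth; each chord root moves by that interval while the quality stays the same.
Aadd9: root A up a diminished fifth → Eb, giving Ebadd9.
C#7: root C# up a diminished fifth → G, giving G7.
A#°7: root A# up a diminished fifth → E, giving E°7.
EM: root E up a diminished fifth → Bb, giving BbM.

Ebadd9 G7 E°7 BbM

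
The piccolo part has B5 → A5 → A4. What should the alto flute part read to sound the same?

E7 D7 D6

First find concert pitch: the piccolo sounds a perfect octave above written, so B5 A5 A4 sounds B6 A6 A5.
Then write for alto flute: it sounds a perfect fourth below written, so the part must be a perfect fourth above concert.
B6 → E7
A6 → D7
A5 → D6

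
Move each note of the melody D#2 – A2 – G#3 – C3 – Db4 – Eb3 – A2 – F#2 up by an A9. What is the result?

E##3 B#3 A##4 D#4 E5 F#4 B#3 G##3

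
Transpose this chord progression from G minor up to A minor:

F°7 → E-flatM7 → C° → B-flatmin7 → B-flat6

G°7 FM7 D° Cmin7 C6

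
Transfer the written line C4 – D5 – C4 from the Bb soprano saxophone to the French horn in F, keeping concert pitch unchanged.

F4 G5 F4

First find concert pitch: the Bb soprano saxophone sounds a major second below written, so C4 D5 C4 sounds Bb3 C5 Bb3.
Then write for French horn in F: it sounds a perfect fifth below written, so the part must be a perfect fifth above concert.
Bb3 → F4
C5 → G5
Bb3 → F4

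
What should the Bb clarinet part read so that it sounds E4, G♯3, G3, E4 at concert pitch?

F#4 A#3 A3 F#4

The Bb clarinet sounds a major second below written, so the written part must be a major second above concert — transpose each note up.
E4 -> F#4
G#3 -> A#3
G3 -> A3
E4 -> F#4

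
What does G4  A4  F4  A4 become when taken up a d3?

Bbb4 Cb5 Abb4 Cb5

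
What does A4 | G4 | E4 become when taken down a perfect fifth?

D4 C4 A3

A4 -> D4
G4 -> C4
E4 -> A3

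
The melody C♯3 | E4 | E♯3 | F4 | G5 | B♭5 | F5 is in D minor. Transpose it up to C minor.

B3 D5 D#4 Eb5 F6 Ab6 Eb6

From D up to C is a minor seventh; apply that to each pitch.
C#3 to B3
E4 to D5
E#3 to D#4
F4 to Eb5
G5 to F6
Bb5 to Ab6
F5 to Eb6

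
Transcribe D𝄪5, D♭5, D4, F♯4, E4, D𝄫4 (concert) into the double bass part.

Written C4 sounds as C3 on the double bass, so concert pitches are written a perfect octave up.
D##5 to D##6
Db5 to Db6
D4 to D5
F#4 to F#5
E4 to E5
Dbb4 to Dbb5

D##6 Db6 D5 F#5 E5 Dbb5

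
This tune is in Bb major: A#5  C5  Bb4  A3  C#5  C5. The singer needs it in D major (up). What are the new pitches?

C##6 E5 D5 C#4 E#5 E5

Bb major to D major up is a major third, so every note moves up by that interval.
A#5 becomes C##6
C5 becomes E5
Bb4 becomes D5
A3 becomes C#4
C#5 becomes E#5
C5 becomes E5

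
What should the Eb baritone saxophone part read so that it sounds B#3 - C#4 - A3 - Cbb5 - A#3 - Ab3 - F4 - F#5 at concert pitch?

Written C4 sounds as Eb2 on the Eb baritone saxophone, so concert pitches are written a major thirteenth up.
B#3 -> G##5
C#4 -> A#5
A3 -> F#5
Cbb5 -> Abb6
A#3 -> F##5
Ab3 -> F5
F4 -> D6
F#5 -> D#7

G##5 A#5 F#5 Abb6 F##5 F5 D6 D#7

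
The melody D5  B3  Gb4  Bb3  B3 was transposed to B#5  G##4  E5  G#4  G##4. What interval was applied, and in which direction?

up an augmented sixth

From D5 to B#5 is 6 letter names — a sixth of some quality.
D5 to B#5 is 10 semitones, which makes it an augmented sixth; the second version is higher, so the direction is up.
Checking another pair — B3 → G##4 — gives the same interval.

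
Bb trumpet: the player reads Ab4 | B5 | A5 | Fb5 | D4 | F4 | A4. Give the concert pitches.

Written C4 on the Bb trumpet sounds as Bb3, a major second lower; apply that shift to every note.
Ab4 to Gb4
B5 to A5
A5 to G5
Fb5 to Ebb5
D4 to C4
F4 to Eb4
A4 to G4

Gb4 A5 G5 Ebb5 C4 Eb4 G4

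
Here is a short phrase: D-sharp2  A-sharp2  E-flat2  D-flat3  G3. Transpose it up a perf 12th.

A#3 E#4 Bb3 Ab4 D5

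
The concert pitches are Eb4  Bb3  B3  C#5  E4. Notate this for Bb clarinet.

F4 C4 C#4 D#5 F#4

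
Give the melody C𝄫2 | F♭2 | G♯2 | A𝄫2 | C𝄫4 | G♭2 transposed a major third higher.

Ebb2 Ab2 B#2 Cb3 Ebb4 Bb2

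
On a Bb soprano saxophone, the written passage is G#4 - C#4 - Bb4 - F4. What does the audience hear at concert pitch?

F#4 B3 Ab4 Eb4

The Bb soprano saxophone sounds a major second below written, so transpose each written note down a major second.
G#4 -> F#4
C#4 -> B3
Bb4 -> Ab4
F4 -> Eb4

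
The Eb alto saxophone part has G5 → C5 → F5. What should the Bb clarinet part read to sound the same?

C5 F4 Bb4

First find concert pitch: the Eb alto saxophone sounds a major sixth below written, so G5 C5 F5 sounds Bb4 Eb4 Ab4.
Then write for Bb clarinet: it sounds a major second below written, so the part must be a major second above concert.
Bb4 → C5
Eb4 → F4
Ab4 → Bb4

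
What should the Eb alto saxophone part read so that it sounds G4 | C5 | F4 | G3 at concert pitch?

The Eb alto saxophone sounds a major sixth below written, so the written part must be a major sixth above concert — transpose each note up.
G4 -> E5
C5 -> A5
F4 -> D5
G3 -> E4

E5 A5 D5 E4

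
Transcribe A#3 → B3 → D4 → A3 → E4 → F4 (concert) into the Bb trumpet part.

The Bb trumpet sounds a major second below written, so the written part must be a major second above concert — transpose each note up.
A#3 to B#3
B3 to C#4
D4 to E4
A3 to B3
E4 to F#4
F4 to G4

B#3 C#4 E4 B3 F#4 G4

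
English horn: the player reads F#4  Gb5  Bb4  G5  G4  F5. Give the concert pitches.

B3 Cb5 Eb4 C5 C4 Bb4

The English horn sounds a perfect fifth below written, so transpose each written note down a perfect fifth.
F#4 to B3
Gb5 to Cb5
Bb4 to Eb4
G5 to C5
G4 to C4
F5 to Bb4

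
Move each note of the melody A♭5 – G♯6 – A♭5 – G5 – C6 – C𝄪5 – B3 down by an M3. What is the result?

A major third down from Ab5 gives Fb5.
G#6 down a major third is E6.
Ab5: a third down reaches F, and 4 semitones makes it Fb5.
G5: a third down reaches E, and 4 semitones makes it Eb5.
C6 down a major third is Ab5.
A major third down from C##5 gives A#4.
B3: a third down reaches G, and 4 semitones makes it G3.

Fb5 E6 Fb5 Eb5 Ab5 A#4 G3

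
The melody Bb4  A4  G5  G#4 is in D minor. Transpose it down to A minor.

From D down to A is a perfect fourth; apply that to each pitch.
Bb4 gives F4
A4 gives E4
G5 gives D5
G#4 gives D#4

F4 E4 D5 D#4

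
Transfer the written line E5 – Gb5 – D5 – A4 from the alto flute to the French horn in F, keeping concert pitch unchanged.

F#5 Ab5 E5 B4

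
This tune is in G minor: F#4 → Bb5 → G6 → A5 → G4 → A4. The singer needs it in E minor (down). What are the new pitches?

D#4 G5 E6 F#5 E4 F#4

G minor to E minor down is a minor third, so every note moves down by that interval.
F#4 becomes D#4
Bb5 becomes G5
G6 becomes E6
A5 becomes F#5
G4 becomes E4
A4 becomes F#4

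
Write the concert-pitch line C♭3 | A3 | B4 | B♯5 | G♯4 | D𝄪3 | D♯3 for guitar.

The guitar sounds a perfect octave below written, so the written part must be a perfect octave above concert — transpose each note up.
Cb3 → Cb4
A3 → A4
B4 → B5
B#5 → B#6
G#4 → G#5
D##3 → D##4
D#3 → D#4

Cb4 A4 B5 B#6 G#5 D##4 D#4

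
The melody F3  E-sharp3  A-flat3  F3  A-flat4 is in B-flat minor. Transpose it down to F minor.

C3 B#2 Eb3 C3 Eb4

B-flat minor to F minor down is a perfect fourth, so every note moves down by that interval.
F3 becomes C3
E#3 becomes B#2
Ab3 becomes Eb3
F3 becomes C3
Ab4 becomes Eb4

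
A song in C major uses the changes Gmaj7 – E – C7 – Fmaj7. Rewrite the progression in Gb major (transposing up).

C major up to Gb major is a diminished fifth; each chord root moves by that interval while the quality stays the same.
Gmaj7: root G up a diminished fifth → Db, giving Dbmaj7.
E: root E up a diminished fifth → Bb, giving Bb.
C7: root C up a diminished fifth → Gb, giving Gb7.
Fmaj7: root F up a diminished fifth → Cb, giving Cbmaj7.

Dbmaj7 Bb Gb7 Cbmaj7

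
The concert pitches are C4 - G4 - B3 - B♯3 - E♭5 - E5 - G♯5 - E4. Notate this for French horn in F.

G4 D5 F#4 F##4 Bb5 B5 D#6 B4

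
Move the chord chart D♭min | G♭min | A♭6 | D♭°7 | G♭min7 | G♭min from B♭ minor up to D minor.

B♭ minor up to D minor is a major third; each chord root moves by that interval while the quality stays the same.
D♭min: root D♭ up a major third → F, giving Fmin.
G♭min: root G♭ up a major third → Bb, giving Bbmin.
A♭6: root A♭ up a major third → C, giving C6.
D♭°7: root D♭ up a major third → F, giving F°7.
G♭min7: root G♭ up a major third → Bb, giving Bbmin7.
G♭min: root G♭ up a major third → Bb, giving Bbmin.

Fmin Bbmin C6 F°7 Bbmin7 Bbmin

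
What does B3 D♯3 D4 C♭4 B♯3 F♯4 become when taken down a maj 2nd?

A3 C#3 C4 Bbb3 A#3 E4

B3: a second down reaches A, and 2 semitones makes it A3.
D#3 down a major second is C#3.
D4 down a major second is C4.
Cb4 down a major second is Bbb3.
B#3 down a major second is A#3.
F#4 down a major second is E4.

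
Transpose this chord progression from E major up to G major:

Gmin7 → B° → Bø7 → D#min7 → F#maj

E major up to G major is a minor third; each chord root moves by that interval while the quality stays the same.
Gmin7: root G up a minor third → Bb, giving Bbmin7.
B°: root B up a minor third → D, giving D°.
Bø7: root B up a minor third → D, giving Dø7.
D#min7: root D# up a minor third → F#, giving F#min7.
F#maj: root F# up a minor third → A, giving Amaj.

Bbmin7 D° Dø7 F#min7 Amaj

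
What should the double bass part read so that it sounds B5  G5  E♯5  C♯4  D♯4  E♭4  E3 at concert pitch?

The double bass sounds a perfect octave below written, so the written part must be a perfect octave above concert — transpose each note up.
B5 → B6
G5 → G6
E#5 → E#6
C#4 → C#5
D#4 → D#5
Eb4 → Eb5
E3 → E4

B6 G6 E#6 C#5 D#5 Eb5 E4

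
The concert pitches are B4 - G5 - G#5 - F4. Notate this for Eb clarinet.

G#4 E5 E#5 D4

The Eb clarinet sounds a minor third above written, so the written part must be a minor third below concert — transpose each note down.
B4 gives G#4
G5 gives E5
G#5 gives E#5
F4 gives D4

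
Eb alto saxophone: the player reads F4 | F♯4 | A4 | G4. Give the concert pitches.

Ab3 A3 C4 Bb3

The Eb alto saxophone sounds a major sixth below written, so transpose each written note down a major sixth.
F4 becomes Ab3
F#4 becomes A3
A4 becomes C4
G4 becomes Bb3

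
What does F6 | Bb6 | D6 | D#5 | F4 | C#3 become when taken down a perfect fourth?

C6 F6 A5 A#4 C4 G#2

F6: a fourth down reaches C, and 5 semitones makes it C6.
Bb6 down a perfect fourth is F6.
D6: a fourth down reaches A, and 5 semitones makes it A5.
D#5: a fourth down reaches A, and 5 semitones makes it A#4.
A perfect fourth down from F4 gives C4.
A perfect fourth down from C#3 gives G#2.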